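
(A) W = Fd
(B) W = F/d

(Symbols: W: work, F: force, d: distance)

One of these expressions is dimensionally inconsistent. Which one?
(B)

(A) W = Fd: LHS [L^2 M T^-2], RHS [L^2 M T^-2] ✓
(B) W = F/d: LHS [L^2 M T^-2], RHS [M T^-2] ✗

Expression (B) W = F/d is dimensionally incorrect.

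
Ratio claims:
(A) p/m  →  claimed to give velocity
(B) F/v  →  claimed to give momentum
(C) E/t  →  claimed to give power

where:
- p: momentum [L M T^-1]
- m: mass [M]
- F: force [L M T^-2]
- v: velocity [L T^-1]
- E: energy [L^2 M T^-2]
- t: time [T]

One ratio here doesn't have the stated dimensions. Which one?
(B) F/v does not give momentum

(A) p/m: [L T^-1] = velocity [L T^-1] ✓
(B) F/v: [M T^-1] ≠ momentum [L M T^-1] ✗
(C) E/t: [L^2 M T^-3] = power [L^2 M T^-3] ✓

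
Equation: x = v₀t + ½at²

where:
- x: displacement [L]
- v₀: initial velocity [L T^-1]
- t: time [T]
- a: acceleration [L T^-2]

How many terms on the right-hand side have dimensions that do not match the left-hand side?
0

LHS x: [L]
- v₀t: [L] ✓
- ½at²: [L] ✓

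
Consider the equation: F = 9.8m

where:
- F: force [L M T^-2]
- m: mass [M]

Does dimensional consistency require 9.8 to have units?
Yes

F has dimensions [L M T^-2], while m alone has dimensions [M]. For the equation to balance, the factor 9.8 must carry dimensions [L T^-2] — it is a dimensional constant (a numerical value of a physical quantity with its units suppressed), not a pure number.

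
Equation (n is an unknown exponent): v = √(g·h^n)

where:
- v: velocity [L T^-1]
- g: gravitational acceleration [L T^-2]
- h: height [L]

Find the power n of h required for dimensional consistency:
n = 1

v has dimensions [L T^-1]; h has dimensions [L].
With n = 1: √(g·h^1) has dimensions [L T^-1], matching the LHS ✓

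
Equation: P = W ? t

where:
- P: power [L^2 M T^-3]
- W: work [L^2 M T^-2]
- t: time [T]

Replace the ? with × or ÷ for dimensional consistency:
division (÷): P = W ÷ t

P [L^2 M T^-3]; W [L^2 M T^-2]; t [T].
W × t → [L^2 M T^-1] ✗
W ÷ t → [L^2 M T^-3] ✓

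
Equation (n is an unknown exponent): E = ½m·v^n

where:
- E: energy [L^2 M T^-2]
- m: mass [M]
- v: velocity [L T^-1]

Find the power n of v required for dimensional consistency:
n = 2

E has dimensions [L^2 M T^-2]; v has dimensions [L T^-1].
The rest of the RHS has dimensions [M], so v^n must supply [L^2 T^-2].
With n = 2: ½m·v^2 has dimensions [L^2 M T^-2], matching the LHS ✓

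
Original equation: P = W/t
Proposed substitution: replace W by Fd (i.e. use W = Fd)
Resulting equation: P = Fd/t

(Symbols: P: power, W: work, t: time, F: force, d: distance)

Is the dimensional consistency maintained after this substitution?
Yes

[W] = [L^2 M T^-2] and [Fd] = [L^2 M T^-2]. These match, so the substitution replaces a quantity by one of the same dimensions and the result P = Fd/t has LHS [L^2 M T^-3] vs RHS [L^2 M T^-3] — still consistent.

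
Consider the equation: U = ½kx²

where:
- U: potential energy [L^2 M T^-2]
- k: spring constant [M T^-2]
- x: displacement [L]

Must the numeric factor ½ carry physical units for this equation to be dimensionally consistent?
No

U has dimensions [L^2 M T^-2] and kx² already has dimensions [L^2 M T^-2], so the equation balances without ½ contributing any dimensions. ½ is a pure (dimensionless) number; changing or removing it would not affect dimensional consistency.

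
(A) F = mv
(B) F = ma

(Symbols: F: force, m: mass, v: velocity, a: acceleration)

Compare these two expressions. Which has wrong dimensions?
(A)

(A) F = mv: LHS [L M T^-2], RHS [L M T^-1] ✗
(B) F = ma: LHS [L M T^-2], RHS [L M T^-2] ✓

Expression (A) F = mv is dimensionally incorrect.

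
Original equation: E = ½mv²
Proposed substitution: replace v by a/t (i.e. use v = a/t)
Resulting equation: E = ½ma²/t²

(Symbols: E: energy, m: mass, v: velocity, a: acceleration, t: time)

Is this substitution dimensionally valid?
No

[v] = [L T^-1] and [a/t] = [L T^-3]. These differ, so the substitution replaces a quantity by one of different dimensions and the result E = ½ma²/t² has LHS [L^2 M T^-2] vs RHS [L^2 M T^-6] — inconsistent.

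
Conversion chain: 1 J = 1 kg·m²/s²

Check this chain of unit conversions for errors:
The chain is correct (no errors).

Correct: Joule is defined as kg·m²/s²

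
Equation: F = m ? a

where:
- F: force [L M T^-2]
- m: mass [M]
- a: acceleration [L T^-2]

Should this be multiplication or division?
multiplication (×): F = m × a

F [L M T^-2]; m [M]; a [L T^-2].
m × a → [L M T^-2] ✓
m ÷ a → [L^-1 M T^2] ✗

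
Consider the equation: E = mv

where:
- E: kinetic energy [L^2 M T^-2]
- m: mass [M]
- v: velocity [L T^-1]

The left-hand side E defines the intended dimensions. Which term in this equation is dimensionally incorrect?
The right-hand side term mv

E has dimensions [L^2 M T^-2], but mv has dimensions [L M T^-1], so the term mv is dimensionally wrong for E.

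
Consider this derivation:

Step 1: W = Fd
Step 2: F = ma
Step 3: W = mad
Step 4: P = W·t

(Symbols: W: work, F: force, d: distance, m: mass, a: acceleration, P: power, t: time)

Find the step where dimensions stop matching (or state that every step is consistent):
Step 4

Step 1: W = Fd → LHS [L^2 M T^-2], RHS [L^2 M T^-2] ✓
Step 2: F = ma → LHS [L M T^-2], RHS [L M T^-2] ✓
Step 3: W = mad → LHS [L^2 M T^-2], RHS [L^2 M T^-2] ✓
Step 4: P = W·t → LHS [L^2 M T^-3], RHS [L^2 M T^-1] ✗

The first dimensional inconsistency appears in step 4: P = W·t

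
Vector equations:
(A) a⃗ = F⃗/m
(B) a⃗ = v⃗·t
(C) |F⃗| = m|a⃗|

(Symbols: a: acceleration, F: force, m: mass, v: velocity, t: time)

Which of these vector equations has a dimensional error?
(B) a⃗ = v⃗·t

(A) a⃗ = F⃗/m: LHS [L T^-2], RHS [L T^-2] ✓ — force (vector) divided by mass (scalar)
(B) a⃗ = v⃗·t: LHS [L T^-2], RHS [L] ✗ — acceleration is velocity per time; should be v⃗/t
(C) |F⃗| = m|a⃗|: LHS [L M T^-2], RHS [L M T^-2] ✓ — magnitudes of vectors are scalars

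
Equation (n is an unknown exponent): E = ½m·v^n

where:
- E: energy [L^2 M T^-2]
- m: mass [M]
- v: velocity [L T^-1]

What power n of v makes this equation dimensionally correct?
n = 2

E has dimensions [L^2 M T^-2]; v has dimensions [L T^-1].
The rest of the RHS has dimensions [M], so v^n must supply [L^2 T^-2].
With n = 2: ½m·v^2 has dimensions [L^2 M T^-2], matching the LHS ✓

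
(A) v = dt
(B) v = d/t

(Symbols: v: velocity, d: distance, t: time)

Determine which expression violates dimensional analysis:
(A)

(A) v = dt: LHS [L T^-1], RHS [L T] ✗
(B) v = d/t: LHS [L T^-1], RHS [L T^-1] ✓

Expression (A) v = dt is dimensionally incorrect.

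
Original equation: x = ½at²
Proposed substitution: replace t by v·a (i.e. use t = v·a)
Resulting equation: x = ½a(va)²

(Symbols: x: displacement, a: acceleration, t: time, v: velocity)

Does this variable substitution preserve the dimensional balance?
No

[t] = [T] and [v·a] = [L^2 T^-3]. These differ, so the substitution replaces a quantity by one of different dimensions and the result x = ½a(va)² has LHS [L] vs RHS [L^5 T^-8] — inconsistent.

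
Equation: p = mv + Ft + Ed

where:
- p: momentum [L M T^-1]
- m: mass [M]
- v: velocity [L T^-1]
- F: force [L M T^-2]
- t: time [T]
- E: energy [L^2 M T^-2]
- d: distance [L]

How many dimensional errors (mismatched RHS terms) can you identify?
1

LHS p: [L M T^-1]
- mv: [L M T^-1] ✓
- Ft: [L M T^-1] ✓
- Ed: [L^3 M T^-2] ✗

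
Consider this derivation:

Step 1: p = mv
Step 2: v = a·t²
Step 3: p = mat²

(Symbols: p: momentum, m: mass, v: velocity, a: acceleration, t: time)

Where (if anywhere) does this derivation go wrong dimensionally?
Step 2

Step 1: p = mv → LHS [L M T^-1], RHS [L M T^-1] ✓
Step 2: v = a·t² → LHS [L T^-1], RHS [L] ✗

The first dimensional inconsistency appears in step 2: v = a·t²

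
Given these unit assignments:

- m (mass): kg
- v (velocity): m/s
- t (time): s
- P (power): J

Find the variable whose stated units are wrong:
P

The variable P (power) should have units W, not J.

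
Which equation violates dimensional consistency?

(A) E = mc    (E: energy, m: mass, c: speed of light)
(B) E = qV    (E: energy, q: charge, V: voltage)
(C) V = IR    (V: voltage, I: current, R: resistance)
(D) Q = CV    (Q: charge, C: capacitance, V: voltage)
(A) E = mc

The equation (A) E = mc is dimensionally incorrect.

LHS (E): [L^2 M T^-2]
RHS (mc): [L M T^-1] ✗

The dimensions do not match. The other three equations balance.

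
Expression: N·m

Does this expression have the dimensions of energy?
Yes

The expression N·m has dimensions [L^2 M T^-2], which is exactly energy [L^2 M T^-2].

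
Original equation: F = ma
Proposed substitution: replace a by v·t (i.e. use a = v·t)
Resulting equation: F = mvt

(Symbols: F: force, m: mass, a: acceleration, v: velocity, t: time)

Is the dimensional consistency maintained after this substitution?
No

[a] = [L T^-2] and [v·t] = [L]. These differ, so the substitution replaces a quantity by one of different dimensions and the result F = mvt has LHS [L M T^-2] vs RHS [L M] — inconsistent.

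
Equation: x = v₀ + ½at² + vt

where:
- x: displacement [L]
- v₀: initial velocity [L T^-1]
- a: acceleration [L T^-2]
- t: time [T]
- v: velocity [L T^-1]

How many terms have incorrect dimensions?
1

LHS x: [L]
- v₀: [L T^-1] ✗
- ½at²: [L] ✓
- vt: [L] ✓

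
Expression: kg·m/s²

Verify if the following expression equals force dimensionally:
Yes

The expression kg·m/s² has dimensions [L M T^-2], which is exactly force [L M T^-2].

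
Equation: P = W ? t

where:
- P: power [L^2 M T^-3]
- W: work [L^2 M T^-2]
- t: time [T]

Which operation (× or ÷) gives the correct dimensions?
division (÷): P = W ÷ t

P [L^2 M T^-3]; W [L^2 M T^-2]; t [T].
W × t → [L^2 M T^-1] ✗
W ÷ t → [L^2 M T^-3] ✓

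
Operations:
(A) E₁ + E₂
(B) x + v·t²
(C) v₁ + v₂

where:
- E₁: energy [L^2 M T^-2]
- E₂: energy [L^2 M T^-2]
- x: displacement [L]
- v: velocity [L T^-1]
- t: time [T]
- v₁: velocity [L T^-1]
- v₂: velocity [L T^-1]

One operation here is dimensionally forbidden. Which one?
(B) x + v·t²

(A) E₁ + E₂: E₁ [L^2 M T^-2] and E₂ [L^2 M T^-2] — same dimensions ✓
(B) x + v·t²: x [L] and v·t² [L T] — different dimensions cannot be added/subtracted ✗
(C) v₁ + v₂: v₁ [L T^-1] and v₂ [L T^-1] — same dimensions ✓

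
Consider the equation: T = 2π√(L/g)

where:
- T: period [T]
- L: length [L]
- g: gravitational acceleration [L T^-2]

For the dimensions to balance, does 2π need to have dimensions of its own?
No

T has dimensions [T] and √(L/g) already has dimensions [T], so the equation balances without 2π contributing any dimensions. 2π is a pure (dimensionless) number; changing or removing it would not affect dimensional consistency.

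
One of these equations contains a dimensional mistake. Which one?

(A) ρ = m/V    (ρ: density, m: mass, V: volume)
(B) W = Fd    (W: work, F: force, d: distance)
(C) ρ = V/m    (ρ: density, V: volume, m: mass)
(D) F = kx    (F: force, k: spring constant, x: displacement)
(C) ρ = V/m

The equation (C) ρ = V/m is dimensionally incorrect.

LHS (ρ): [L^-3 M]
RHS (V/m): [L^3 M^-1] ✗

The dimensions do not match. The other three equations balance.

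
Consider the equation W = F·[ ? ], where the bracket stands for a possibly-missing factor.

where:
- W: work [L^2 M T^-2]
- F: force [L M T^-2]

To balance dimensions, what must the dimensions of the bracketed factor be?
[L] — length (e.g. a distance d)

W has dimensions [L^2 M T^-2]; F has dimensions [L M T^-2].
The bracketed factor must supply [L^2 M T^-2] / [L M T^-2] = [L].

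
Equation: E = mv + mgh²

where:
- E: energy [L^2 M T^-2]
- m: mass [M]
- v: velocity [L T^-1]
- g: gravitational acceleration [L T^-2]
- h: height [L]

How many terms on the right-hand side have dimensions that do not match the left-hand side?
2

LHS E: [L^2 M T^-2]
- mv: [L M T^-1] ✗
- mgh²: [L^3 M T^-2] ✗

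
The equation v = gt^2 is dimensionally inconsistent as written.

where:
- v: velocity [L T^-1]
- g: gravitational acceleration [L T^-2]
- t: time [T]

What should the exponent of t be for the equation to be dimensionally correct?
The exponent of t should be 1: v = gt

The LHS v has dimensions [L T^-1]; t has dimensions [T].
As written, the RHS gt^2 (exponent 2 on t) has dimensions [L], which does not match.
With exponent 1, the RHS gt has dimensions [L T^-1], matching the LHS.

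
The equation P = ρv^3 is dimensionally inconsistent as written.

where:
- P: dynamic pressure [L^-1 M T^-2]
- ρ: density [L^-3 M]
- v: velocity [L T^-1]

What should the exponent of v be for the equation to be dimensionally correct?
The exponent of v should be 2: P = ρv^2

The LHS P has dimensions [L^-1 M T^-2]; v has dimensions [L T^-1].
As written, the RHS ρv^3 (exponent 3 on v) has dimensions [M T^-3], which does not match.
With exponent 2, the RHS ρv^2 has dimensions [L^-1 M T^-2], matching the LHS.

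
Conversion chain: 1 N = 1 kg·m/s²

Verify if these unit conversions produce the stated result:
The chain is correct (no errors).

Correct: Newton is defined as kg·m/s²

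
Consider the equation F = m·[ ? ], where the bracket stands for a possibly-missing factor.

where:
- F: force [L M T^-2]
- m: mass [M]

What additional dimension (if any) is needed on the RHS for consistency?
[L T^-2] — acceleration (e.g. a)

F has dimensions [L M T^-2]; m has dimensions [M].
The bracketed factor must supply [L M T^-2] / [M] = [L T^-2].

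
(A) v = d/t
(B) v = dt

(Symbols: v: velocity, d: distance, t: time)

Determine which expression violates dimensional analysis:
(B)

(A) v = d/t: LHS [L T^-1], RHS [L T^-1] ✓
(B) v = dt: LHS [L T^-1], RHS [L T] ✗

Expression (B) v = dt is dimensionally incorrect.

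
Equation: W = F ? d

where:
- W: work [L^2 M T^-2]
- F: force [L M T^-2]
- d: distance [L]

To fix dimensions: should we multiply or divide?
multiplication (×): W = F × d

W [L^2 M T^-2]; F [L M T^-2]; d [L].
F × d → [L^2 M T^-2] ✓
F ÷ d → [M T^-2] ✗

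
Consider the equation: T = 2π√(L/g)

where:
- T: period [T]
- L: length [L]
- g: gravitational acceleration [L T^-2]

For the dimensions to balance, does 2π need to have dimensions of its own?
No

T has dimensions [T] and √(L/g) already has dimensions [T], so the equation balances without 2π contributing any dimensions. 2π is a pure (dimensionless) number; changing or removing it would not affect dimensional consistency.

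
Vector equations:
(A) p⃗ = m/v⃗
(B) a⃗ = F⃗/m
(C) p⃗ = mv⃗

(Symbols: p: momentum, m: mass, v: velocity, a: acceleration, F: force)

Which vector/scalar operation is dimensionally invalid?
(A) p⃗ = m/v⃗

(A) p⃗ = m/v⃗: LHS [L M T^-1], RHS [L^-1 M T] ✗ — momentum is mass times velocity; should be mv⃗ (and division by a vector is undefined)
(B) a⃗ = F⃗/m: LHS [L T^-2], RHS [L T^-2] ✓ — force (vector) divided by mass (scalar)
(C) p⃗ = mv⃗: LHS [L M T^-1], RHS [L M T^-1] ✓ — mass (scalar) times velocity (vector)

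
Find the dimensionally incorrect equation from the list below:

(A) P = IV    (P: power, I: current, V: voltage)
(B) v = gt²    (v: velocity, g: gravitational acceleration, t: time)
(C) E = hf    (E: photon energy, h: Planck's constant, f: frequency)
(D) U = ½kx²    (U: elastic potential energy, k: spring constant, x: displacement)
(B) v = gt²

The equation (B) v = gt² is dimensionally incorrect.

LHS (v): [L T^-1]
RHS (gt²): [L] ✗

The dimensions do not match. The other three equations balance.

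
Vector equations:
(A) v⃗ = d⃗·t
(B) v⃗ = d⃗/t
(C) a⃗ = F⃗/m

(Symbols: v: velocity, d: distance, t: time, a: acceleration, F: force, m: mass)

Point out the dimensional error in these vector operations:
(A) v⃗ = d⃗·t

(A) v⃗ = d⃗·t: LHS [L T^-1], RHS [L T] ✗ — velocity is displacement per time; should be d⃗/t
(B) v⃗ = d⃗/t: LHS [L T^-1], RHS [L T^-1] ✓ — displacement (vector) divided by time (scalar)
(C) a⃗ = F⃗/m: LHS [L T^-2], RHS [L T^-2] ✓ — force (vector) divided by mass (scalar)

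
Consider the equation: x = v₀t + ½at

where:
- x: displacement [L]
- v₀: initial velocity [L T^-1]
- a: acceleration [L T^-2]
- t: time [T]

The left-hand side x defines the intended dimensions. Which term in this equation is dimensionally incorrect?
The term ½at

Checking each RHS term against the LHS:
- v₀t: [L] — matches x [L] ✓
- ½at: [L T^-1] — does NOT match x [L] ✗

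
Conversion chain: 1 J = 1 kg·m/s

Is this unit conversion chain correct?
The chain is incorrect (it contains an error).

Incorrect: Joule is kg·m²/s², not kg·m/s (that is momentum)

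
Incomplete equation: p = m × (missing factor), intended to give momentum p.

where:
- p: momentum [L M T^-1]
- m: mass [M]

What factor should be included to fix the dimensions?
v (velocity), dimensions [L T^-1]

p has dimensions [L M T^-1] and m has dimensions [M].
The missing factor must have dimensions [L M T^-1] / [M] = [L T^-1], i.e. velocity (v).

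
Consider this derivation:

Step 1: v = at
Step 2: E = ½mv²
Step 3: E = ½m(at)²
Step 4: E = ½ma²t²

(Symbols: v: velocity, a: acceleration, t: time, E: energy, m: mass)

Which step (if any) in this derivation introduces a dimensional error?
No step introduces an error — all steps are dimensionally consistent.

Step 1: v = at → LHS [L T^-1], RHS [L T^-1] ✓
Step 2: E = ½mv² → LHS [L^2 M T^-2], RHS [L^2 M T^-2] ✓
Step 3: E = ½m(at)² → LHS [L^2 M T^-2], RHS [L^2 M T^-2] ✓
Step 4: E = ½ma²t² → LHS [L^2 M T^-2], RHS [L^2 M T^-2] ✓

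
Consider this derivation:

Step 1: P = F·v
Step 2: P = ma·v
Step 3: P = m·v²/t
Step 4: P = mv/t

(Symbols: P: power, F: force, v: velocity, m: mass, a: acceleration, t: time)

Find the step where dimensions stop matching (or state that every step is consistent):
Step 4

Step 1: P = F·v → LHS [L^2 M T^-3], RHS [L^2 M T^-3] ✓
Step 2: P = ma·v → LHS [L^2 M T^-3], RHS [L^2 M T^-3] ✓
Step 3: P = m·v²/t → LHS [L^2 M T^-3], RHS [L^2 M T^-3] ✓
Step 4: P = mv/t → LHS [L^2 M T^-3], RHS [L M T^-2] ✗

The first dimensional inconsistency appears in step 4: P = mv/t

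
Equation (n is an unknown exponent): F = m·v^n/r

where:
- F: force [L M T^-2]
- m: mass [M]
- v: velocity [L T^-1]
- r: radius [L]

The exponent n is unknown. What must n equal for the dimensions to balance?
n = 2

F has dimensions [L M T^-2]; v has dimensions [L T^-1].
The rest of the RHS has dimensions [L^-1 M], so v^n must supply [L^2 T^-2].
With n = 2: m·v^2/r has dimensions [L M T^-2], matching the LHS ✓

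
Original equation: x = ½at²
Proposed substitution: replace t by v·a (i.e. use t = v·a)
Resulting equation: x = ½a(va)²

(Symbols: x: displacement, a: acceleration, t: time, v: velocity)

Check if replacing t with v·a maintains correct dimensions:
No

[t] = [T] and [v·a] = [L^2 T^-3]. These differ, so the substitution replaces a quantity by one of different dimensions and the result x = ½a(va)² has LHS [L] vs RHS [L^5 T^-8] — inconsistent.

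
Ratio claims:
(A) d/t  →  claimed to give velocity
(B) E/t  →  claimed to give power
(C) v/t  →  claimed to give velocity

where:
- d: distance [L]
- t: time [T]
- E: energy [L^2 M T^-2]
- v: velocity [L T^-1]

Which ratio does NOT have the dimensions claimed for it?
(C) v/t does not give velocity

(A) d/t: [L T^-1] = velocity [L T^-1] ✓
(B) E/t: [L^2 M T^-3] = power [L^2 M T^-3] ✓
(C) v/t: [L T^-2] ≠ velocity [L T^-1] ✗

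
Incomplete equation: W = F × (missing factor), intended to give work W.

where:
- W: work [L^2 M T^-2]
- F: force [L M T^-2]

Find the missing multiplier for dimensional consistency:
d (distance), dimensions [L]

W has dimensions [L^2 M T^-2] and F has dimensions [L M T^-2].
The missing factor must have dimensions [L^2 M T^-2] / [L M T^-2] = [L], i.e. distance (d).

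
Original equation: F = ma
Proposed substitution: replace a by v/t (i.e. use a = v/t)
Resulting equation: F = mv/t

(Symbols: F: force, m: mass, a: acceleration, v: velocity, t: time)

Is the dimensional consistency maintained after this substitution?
Yes

[a] = [L T^-2] and [v/t] = [L T^-2]. These match, so the substitution replaces a quantity by one of the same dimensions and the result F = mv/t has LHS [L M T^-2] vs RHS [L M T^-2] — still consistent.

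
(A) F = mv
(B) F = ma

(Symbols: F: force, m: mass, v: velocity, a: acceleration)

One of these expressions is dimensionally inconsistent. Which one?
(A)

(A) F = mv: LHS [L M T^-2], RHS [L M T^-1] ✗
(B) F = ma: LHS [L M T^-2], RHS [L M T^-2] ✓

Expression (A) F = mv is dimensionally incorrect.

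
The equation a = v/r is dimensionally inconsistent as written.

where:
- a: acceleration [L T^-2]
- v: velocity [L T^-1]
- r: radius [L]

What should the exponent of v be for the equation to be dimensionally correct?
The exponent of v should be 2: a = v^2/r

The LHS a has dimensions [L T^-2]; v has dimensions [L T^-1].
As written, the RHS v/r (exponent 1 on v) has dimensions [T^-1], which does not match.
With exponent 2, the RHS v^2/r has dimensions [L T^-2], matching the LHS.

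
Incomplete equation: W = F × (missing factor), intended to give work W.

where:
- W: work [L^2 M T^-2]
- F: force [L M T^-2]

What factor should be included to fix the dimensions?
d (distance), dimensions [L]

W has dimensions [L^2 M T^-2] and F has dimensions [L M T^-2].
The missing factor must have dimensions [L^2 M T^-2] / [L M T^-2] = [L], i.e. distance (d).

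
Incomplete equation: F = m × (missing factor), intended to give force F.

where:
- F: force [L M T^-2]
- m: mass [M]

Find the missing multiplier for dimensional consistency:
a (acceleration), dimensions [L T^-2]

F has dimensions [L M T^-2] and m has dimensions [M].
The missing factor must have dimensions [L M T^-2] / [M] = [L T^-2], i.e. acceleration (a).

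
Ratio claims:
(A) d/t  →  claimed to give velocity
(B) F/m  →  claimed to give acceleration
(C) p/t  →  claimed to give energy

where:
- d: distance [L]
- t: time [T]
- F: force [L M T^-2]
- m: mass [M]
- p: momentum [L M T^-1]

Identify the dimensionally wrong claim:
(C) p/t does not give energy

(A) d/t: [L T^-1] = velocity [L T^-1] ✓
(B) F/m: [L T^-2] = acceleration [L T^-2] ✓
(C) p/t: [L M T^-2] ≠ energy [L^2 M T^-2] ✗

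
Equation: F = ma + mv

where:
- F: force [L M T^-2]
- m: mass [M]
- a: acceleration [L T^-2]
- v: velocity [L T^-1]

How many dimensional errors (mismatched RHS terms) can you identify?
1

LHS F: [L M T^-2]
- ma: [L M T^-2] ✓
- mv: [L M T^-1] ✗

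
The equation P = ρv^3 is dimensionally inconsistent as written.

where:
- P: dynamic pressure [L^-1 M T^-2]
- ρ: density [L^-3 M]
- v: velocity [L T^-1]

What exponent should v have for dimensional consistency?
The exponent of v should be 2: P = ρv^2

The LHS P has dimensions [L^-1 M T^-2]; v has dimensions [L T^-1].
As written, the RHS ρv^3 (exponent 3 on v) has dimensions [M T^-3], which does not match.
With exponent 2, the RHS ρv^2 has dimensions [L^-1 M T^-2], matching the LHS.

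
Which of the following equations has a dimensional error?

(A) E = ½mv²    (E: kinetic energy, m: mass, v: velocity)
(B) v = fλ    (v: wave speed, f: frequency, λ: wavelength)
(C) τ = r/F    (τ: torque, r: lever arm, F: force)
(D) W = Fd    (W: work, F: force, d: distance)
(C) τ = r/F

The equation (C) τ = r/F is dimensionally incorrect.

LHS (τ): [L^2 M T^-2]
RHS (r/F): [M^-1 T^2] ✗

The dimensions do not match. The other three equations balance.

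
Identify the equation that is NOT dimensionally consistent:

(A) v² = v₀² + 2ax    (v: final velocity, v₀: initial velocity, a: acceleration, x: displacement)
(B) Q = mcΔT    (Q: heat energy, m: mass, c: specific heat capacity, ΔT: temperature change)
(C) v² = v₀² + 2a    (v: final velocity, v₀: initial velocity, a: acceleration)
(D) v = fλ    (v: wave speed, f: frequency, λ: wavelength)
(C) v² = v₀² + 2a

The equation (C) v² = v₀² + 2a is dimensionally incorrect.

LHS (v²): [L^2 T^-2]
RHS terms:
  - v₀²: [L^2 T^-2] ✓
  - 2a: [L T^-2] ✗ (does not match LHS)

The dimensions do not match. The other three equations balance.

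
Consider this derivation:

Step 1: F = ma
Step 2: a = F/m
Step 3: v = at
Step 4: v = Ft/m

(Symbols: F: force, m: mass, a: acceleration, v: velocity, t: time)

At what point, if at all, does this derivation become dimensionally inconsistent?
No step introduces an error — all steps are dimensionally consistent.

Step 1: F = ma → LHS [L M T^-2], RHS [L M T^-2] ✓
Step 2: a = F/m → LHS [L T^-2], RHS [L T^-2] ✓
Step 3: v = at → LHS [L T^-1], RHS [L T^-1] ✓
Step 4: v = Ft/m → LHS [L T^-1], RHS [L T^-1] ✓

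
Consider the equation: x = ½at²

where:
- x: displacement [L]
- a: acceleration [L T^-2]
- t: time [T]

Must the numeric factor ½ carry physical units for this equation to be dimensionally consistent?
No

x has dimensions [L] and at² already has dimensions [L], so the equation balances without ½ contributing any dimensions. ½ is a pure (dimensionless) number; changing or removing it would not affect dimensional consistency.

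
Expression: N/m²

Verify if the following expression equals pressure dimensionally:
Yes

The expression N/m² has dimensions [L^-1 M T^-2], which is exactly pressure [L^-1 M T^-2].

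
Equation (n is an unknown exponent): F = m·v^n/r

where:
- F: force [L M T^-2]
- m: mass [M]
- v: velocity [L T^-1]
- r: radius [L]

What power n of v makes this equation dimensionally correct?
n = 2

F has dimensions [L M T^-2]; v has dimensions [L T^-1].
The rest of the RHS has dimensions [L^-1 M], so v^n must supply [L^2 T^-2].
With n = 2: m·v^2/r has dimensions [L M T^-2], matching the LHS ✓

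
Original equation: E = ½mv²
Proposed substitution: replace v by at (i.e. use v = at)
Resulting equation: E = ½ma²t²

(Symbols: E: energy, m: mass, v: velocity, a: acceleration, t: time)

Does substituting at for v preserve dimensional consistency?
Yes

[v] = [L T^-1] and [at] = [L T^-1]. These match, so the substitution replaces a quantity by one of the same dimensions and the result E = ½ma²t² has LHS [L^2 M T^-2] vs RHS [L^2 M T^-2] — still consistent.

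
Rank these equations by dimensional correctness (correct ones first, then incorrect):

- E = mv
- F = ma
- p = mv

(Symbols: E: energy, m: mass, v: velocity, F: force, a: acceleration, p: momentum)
Dimensionally correct: F = ma, p = mv
Dimensionally incorrect: E = mv
Ordered (correct first, then incorrect): F = ma, p = mv, E = mv

- E = mv: LHS [L^2 M T^-2], RHS [L M T^-1] → incorrect ✗
- F = ma: LHS [L M T^-2], RHS [L M T^-2] → correct ✓
- p = mv: LHS [L M T^-1], RHS [L M T^-1] → correct ✓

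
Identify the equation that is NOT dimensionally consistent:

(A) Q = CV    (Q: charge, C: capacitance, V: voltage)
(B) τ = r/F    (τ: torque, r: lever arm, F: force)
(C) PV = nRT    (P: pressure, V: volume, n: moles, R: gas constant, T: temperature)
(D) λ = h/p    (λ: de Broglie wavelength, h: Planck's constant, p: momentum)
(B) τ = r/F

The equation (B) τ = r/F is dimensionally incorrect.

LHS (τ): [L^2 M T^-2]
RHS (r/F): [M^-1 T^2] ✗

The dimensions do not match. The other three equations balance.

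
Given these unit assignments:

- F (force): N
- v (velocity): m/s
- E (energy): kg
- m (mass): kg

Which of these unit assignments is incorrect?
E

The variable E (energy) should have units J, not kg.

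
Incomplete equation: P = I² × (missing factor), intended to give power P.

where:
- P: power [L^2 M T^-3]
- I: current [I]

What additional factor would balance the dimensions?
R (resistance), dimensions [I^-2 L^2 M T^-3]

P has dimensions [L^2 M T^-3] and I² has dimensions [I^2].
The missing factor must have dimensions [L^2 M T^-3] / [I^2] = [I^-2 L^2 M T^-3], i.e. resistance (R).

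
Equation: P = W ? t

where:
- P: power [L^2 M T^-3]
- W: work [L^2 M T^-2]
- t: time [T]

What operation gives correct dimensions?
division (÷): P = W ÷ t

P [L^2 M T^-3]; W [L^2 M T^-2]; t [T].
W × t → [L^2 M T^-1] ✗
W ÷ t → [L^2 M T^-3] ✓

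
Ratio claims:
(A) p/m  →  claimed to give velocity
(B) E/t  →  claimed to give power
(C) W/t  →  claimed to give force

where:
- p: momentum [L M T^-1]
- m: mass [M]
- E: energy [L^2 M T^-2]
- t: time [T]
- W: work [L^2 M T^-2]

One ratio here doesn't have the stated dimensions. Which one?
(C) W/t does not give force

(A) p/m: [L T^-1] = velocity [L T^-1] ✓
(B) E/t: [L^2 M T^-3] = power [L^2 M T^-3] ✓
(C) W/t: [L^2 M T^-3] ≠ force [L M T^-2] ✗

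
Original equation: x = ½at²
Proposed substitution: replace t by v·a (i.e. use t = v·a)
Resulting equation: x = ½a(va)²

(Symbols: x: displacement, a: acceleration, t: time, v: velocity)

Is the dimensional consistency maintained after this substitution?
No

[t] = [T] and [v·a] = [L^2 T^-3]. These differ, so the substitution replaces a quantity by one of different dimensions and the result x = ½a(va)² has LHS [L] vs RHS [L^5 T^-8] — inconsistent.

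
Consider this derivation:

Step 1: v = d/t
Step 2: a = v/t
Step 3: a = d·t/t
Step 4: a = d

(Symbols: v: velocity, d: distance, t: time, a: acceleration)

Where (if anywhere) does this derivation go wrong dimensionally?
Step 3

Step 1: v = d/t → LHS [L T^-1], RHS [L T^-1] ✓
Step 2: a = v/t → LHS [L T^-2], RHS [L T^-2] ✓
Step 3: a = d·t/t → LHS [L T^-2], RHS [L] ✗

The first dimensional inconsistency appears in step 3: a = d·t/t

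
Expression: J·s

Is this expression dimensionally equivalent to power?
No

The expression J·s has dimensions [L^2 M T^-1], but power has dimensions [L^2 M T^-3].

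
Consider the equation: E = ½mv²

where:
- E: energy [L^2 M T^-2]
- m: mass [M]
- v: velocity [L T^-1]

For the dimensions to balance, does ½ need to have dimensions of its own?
No

E has dimensions [L^2 M T^-2] and mv² already has dimensions [L^2 M T^-2], so the equation balances without ½ contributing any dimensions. ½ is a pure (dimensionless) number; changing or removing it would not affect dimensional consistency.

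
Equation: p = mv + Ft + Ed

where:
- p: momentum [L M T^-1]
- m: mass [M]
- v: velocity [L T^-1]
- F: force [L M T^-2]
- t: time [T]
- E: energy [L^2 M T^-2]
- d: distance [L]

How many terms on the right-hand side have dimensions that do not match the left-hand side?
1

LHS p: [L M T^-1]
- mv: [L M T^-1] ✓
- Ft: [L M T^-1] ✓
- Ed: [L^3 M T^-2] ✗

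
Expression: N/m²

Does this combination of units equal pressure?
Yes

The expression N/m² has dimensions [L^-1 M T^-2], which is exactly pressure [L^-1 M T^-2].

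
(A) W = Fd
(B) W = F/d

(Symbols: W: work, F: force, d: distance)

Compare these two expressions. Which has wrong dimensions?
(B)

(A) W = Fd: LHS [L^2 M T^-2], RHS [L^2 M T^-2] ✓
(B) W = F/d: LHS [L^2 M T^-2], RHS [M T^-2] ✗

Expression (B) W = F/d is dimensionally incorrect.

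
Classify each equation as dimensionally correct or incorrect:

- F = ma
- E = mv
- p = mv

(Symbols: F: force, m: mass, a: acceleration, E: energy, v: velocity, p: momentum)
Dimensionally correct: F = ma, p = mv
Dimensionally incorrect: E = mv
Ordered (correct first, then incorrect): F = ma, p = mv, E = mv

- F = ma: LHS [L M T^-2], RHS [L M T^-2] → correct ✓
- E = mv: LHS [L^2 M T^-2], RHS [L M T^-1] → incorrect ✗
- p = mv: LHS [L M T^-1], RHS [L M T^-1] → correct ✓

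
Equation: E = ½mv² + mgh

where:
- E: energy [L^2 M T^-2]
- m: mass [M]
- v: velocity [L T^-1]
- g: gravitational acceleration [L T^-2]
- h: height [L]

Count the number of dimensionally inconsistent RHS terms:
0

LHS E: [L^2 M T^-2]
- ½mv²: [L^2 M T^-2] ✓
- mgh: [L^2 M T^-2] ✓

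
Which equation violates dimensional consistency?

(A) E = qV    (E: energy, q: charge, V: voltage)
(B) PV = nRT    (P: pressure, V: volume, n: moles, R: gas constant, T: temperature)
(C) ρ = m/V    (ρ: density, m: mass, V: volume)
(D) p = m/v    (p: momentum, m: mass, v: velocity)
(D) p = m/v

The equation (D) p = m/v is dimensionally incorrect.

LHS (p): [L M T^-1]
RHS (m/v): [L^-1 M T] ✗

The dimensions do not match. The other three equations balance.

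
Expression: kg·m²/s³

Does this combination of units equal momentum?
No

The expression kg·m²/s³ has dimensions [L^2 M T^-3], but momentum has dimensions [L M T^-1].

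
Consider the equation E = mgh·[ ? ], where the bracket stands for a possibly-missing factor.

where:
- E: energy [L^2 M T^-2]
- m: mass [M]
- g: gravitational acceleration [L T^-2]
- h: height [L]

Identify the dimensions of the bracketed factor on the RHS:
Nothing is missing — the bracketed factor must be dimensionless.

E has dimensions [L^2 M T^-2] and mgh already has dimensions [L^2 M T^-2], so E = mgh is dimensionally complete.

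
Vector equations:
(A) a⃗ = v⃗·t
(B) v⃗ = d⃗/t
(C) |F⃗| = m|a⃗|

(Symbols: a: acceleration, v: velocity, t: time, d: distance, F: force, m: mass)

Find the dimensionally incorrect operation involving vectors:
(A) a⃗ = v⃗·t

(A) a⃗ = v⃗·t: LHS [L T^-2], RHS [L] ✗ — acceleration is velocity per time; should be v⃗/t
(B) v⃗ = d⃗/t: LHS [L T^-1], RHS [L T^-1] ✓ — displacement (vector) divided by time (scalar)
(C) |F⃗| = m|a⃗|: LHS [L M T^-2], RHS [L M T^-2] ✓ — magnitudes of vectors are scalars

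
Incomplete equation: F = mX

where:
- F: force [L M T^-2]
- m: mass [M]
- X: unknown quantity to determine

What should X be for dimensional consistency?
X = a (acceleration), dimensions [L T^-2]

F has dimensions [L M T^-2]; the rest of the RHS (m) has dimensions [M].
So X must have dimensions [L T^-2] — X = a (acceleration).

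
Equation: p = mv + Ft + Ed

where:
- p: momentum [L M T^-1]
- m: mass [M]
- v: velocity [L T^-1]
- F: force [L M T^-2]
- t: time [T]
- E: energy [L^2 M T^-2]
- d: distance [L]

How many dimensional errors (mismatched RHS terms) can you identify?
1

LHS p: [L M T^-1]
- mv: [L M T^-1] ✓
- Ft: [L M T^-1] ✓
- Ed: [L^3 M T^-2] ✗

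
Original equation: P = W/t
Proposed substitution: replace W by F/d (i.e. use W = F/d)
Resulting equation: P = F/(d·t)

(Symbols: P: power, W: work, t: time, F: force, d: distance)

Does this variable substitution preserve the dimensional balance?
No

[W] = [L^2 M T^-2] and [F/d] = [M T^-2]. These differ, so the substitution replaces a quantity by one of different dimensions and the result P = F/(d·t) has LHS [L^2 M T^-3] vs RHS [M T^-3] — inconsistent.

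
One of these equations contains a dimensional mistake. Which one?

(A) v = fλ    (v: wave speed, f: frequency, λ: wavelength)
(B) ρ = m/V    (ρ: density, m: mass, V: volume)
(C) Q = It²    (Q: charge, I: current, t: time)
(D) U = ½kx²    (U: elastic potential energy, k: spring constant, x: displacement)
(C) Q = It²

The equation (C) Q = It² is dimensionally incorrect.

LHS (Q): [I T]
RHS (It²): [I T^2] ✗

The dimensions do not match. The other three equations balance.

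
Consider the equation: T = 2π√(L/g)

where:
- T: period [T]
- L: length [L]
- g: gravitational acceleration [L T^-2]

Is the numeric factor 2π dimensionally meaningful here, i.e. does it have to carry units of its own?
No

T has dimensions [T] and √(L/g) already has dimensions [T], so the equation balances without 2π contributing any dimensions. 2π is a pure (dimensionless) number; changing or removing it would not affect dimensional consistency.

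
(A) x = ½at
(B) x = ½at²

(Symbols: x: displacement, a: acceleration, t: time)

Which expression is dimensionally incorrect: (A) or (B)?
(A)

(A) x = ½at: LHS [L], RHS [L T^-1] ✗
(B) x = ½at²: LHS [L], RHS [L] ✓

Expression (A) x = ½at is dimensionally incorrect.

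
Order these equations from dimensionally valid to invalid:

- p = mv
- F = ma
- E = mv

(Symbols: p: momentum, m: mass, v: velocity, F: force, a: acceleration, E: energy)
Dimensionally correct: p = mv, F = ma
Dimensionally incorrect: E = mv
Ordered (correct first, then incorrect): p = mv, F = ma, E = mv

- p = mv: LHS [L M T^-1], RHS [L M T^-1] → correct ✓
- F = ma: LHS [L M T^-2], RHS [L M T^-2] → correct ✓
- E = mv: LHS [L^2 M T^-2], RHS [L M T^-1] → incorrect ✗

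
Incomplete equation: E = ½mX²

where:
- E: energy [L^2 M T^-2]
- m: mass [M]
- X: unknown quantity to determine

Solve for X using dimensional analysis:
X = v (velocity), dimensions [L T^-1]

E has dimensions [L^2 M T^-2]; the rest of the RHS (½m) has dimensions [M].
So X² must have dimensions [L^2 T^-2], i.e. X has dimensions [L T^-1] — X = v (velocity).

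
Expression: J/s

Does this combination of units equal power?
Yes

The expression J/s has dimensions [L^2 M T^-3], which is exactly power [L^2 M T^-3].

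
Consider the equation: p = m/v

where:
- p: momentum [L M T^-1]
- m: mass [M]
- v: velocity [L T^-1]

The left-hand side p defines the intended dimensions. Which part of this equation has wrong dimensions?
The right-hand side term m/v

p has dimensions [L M T^-1], but m/v has dimensions [L^-1 M T], so the term m/v is dimensionally wrong for p.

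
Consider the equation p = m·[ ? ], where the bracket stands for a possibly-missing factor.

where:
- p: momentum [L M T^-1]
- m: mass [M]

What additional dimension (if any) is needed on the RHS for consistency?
[L T^-1] — velocity (e.g. v)

p has dimensions [L M T^-1]; m has dimensions [M].
The bracketed factor must supply [L M T^-1] / [M] = [L T^-1].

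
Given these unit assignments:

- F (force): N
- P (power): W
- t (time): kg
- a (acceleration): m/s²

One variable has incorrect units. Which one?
t

The variable t (time) should have units s, not kg.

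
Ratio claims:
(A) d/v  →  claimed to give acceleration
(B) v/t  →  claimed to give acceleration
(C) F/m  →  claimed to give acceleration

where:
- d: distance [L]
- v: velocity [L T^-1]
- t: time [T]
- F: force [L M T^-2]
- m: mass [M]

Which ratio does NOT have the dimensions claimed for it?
(A) d/v does not give acceleration

(A) d/v: [T] ≠ acceleration [L T^-2] ✗
(B) v/t: [L T^-2] = acceleration [L T^-2] ✓
(C) F/m: [L T^-2] = acceleration [L T^-2] ✓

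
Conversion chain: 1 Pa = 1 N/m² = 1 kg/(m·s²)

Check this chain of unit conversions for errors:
The chain is correct (no errors).

Correct: Pascal is Newton per square meter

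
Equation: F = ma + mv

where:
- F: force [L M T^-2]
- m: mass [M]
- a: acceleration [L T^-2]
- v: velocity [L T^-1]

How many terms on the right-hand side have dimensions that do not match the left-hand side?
1

LHS F: [L M T^-2]
- ma: [L M T^-2] ✓
- mv: [L M T^-1] ✗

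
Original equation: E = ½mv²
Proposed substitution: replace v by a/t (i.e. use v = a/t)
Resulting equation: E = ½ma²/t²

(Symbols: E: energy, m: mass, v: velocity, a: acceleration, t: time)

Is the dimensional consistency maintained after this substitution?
No

[v] = [L T^-1] and [a/t] = [L T^-3]. These differ, so the substitution replaces a quantity by one of different dimensions and the result E = ½ma²/t² has LHS [L^2 M T^-2] vs RHS [L^2 M T^-6] — inconsistent.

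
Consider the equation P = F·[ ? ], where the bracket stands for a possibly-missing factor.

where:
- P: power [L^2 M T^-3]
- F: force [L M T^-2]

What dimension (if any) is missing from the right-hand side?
[L T^-1] — velocity (e.g. v)

P has dimensions [L^2 M T^-3]; F has dimensions [L M T^-2].
The bracketed factor must supply [L^2 M T^-3] / [L M T^-2] = [L T^-1].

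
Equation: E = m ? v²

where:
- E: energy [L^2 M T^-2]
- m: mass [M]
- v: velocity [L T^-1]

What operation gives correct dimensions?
multiplication (×): E = m × v²

E [L^2 M T^-2]; m [M]; v² [L^2 T^-2].
m × v² → [L^2 M T^-2] ✓
m ÷ v² → [L^-2 M T^2] ✗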